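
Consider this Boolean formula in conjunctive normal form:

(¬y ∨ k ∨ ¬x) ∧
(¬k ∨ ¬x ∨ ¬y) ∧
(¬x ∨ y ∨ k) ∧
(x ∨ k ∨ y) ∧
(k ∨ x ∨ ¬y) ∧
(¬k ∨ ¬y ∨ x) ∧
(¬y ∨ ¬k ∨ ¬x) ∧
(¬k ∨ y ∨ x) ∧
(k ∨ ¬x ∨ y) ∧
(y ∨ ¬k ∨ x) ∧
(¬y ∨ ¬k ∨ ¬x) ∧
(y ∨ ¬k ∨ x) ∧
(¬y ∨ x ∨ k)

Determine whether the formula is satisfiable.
Yes

Yes, the formula is satisfiable.

One satisfying assignment is: x=True, k=True, y=False

Verification: With this assignment, all 13 clauses evaluate to true.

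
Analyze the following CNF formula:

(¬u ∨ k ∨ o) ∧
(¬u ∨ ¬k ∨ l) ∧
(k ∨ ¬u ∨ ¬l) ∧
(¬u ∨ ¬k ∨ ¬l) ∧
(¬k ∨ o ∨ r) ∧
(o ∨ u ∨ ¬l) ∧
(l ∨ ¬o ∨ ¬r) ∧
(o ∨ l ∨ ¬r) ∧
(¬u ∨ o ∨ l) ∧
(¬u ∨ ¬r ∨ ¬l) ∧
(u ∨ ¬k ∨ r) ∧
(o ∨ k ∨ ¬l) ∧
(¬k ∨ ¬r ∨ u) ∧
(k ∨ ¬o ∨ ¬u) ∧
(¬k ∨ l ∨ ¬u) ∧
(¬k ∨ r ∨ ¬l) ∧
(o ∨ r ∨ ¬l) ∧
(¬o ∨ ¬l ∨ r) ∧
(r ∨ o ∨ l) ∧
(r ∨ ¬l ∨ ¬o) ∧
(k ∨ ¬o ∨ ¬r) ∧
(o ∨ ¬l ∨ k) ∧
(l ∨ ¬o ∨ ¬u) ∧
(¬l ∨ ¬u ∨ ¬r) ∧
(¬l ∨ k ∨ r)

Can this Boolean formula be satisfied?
Yes

Yes, the formula is satisfiable.

One satisfying assignment is: u=False, o=True, k=False, l=False, r=False

Verification: With this assignment, all 25 clauses evaluate to true.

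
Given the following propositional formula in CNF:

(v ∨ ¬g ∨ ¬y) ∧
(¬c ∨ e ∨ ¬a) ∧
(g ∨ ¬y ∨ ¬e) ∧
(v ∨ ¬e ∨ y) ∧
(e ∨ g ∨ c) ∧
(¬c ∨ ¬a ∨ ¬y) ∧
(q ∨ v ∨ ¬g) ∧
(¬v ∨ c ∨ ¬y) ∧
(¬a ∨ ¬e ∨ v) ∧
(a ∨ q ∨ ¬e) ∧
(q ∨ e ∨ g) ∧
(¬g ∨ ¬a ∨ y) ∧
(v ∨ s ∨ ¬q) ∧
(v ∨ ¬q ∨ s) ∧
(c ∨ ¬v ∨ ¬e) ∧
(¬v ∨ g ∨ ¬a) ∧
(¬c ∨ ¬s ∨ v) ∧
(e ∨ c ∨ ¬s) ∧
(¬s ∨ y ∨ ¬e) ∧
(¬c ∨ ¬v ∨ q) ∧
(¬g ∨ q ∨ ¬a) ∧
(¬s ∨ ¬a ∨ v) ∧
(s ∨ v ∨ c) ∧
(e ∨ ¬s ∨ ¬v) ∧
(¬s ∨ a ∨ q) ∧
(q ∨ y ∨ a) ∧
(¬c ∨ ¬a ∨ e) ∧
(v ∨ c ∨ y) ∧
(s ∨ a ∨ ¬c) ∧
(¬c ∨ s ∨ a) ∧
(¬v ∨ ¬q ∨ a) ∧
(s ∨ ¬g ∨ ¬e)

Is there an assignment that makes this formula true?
No

No, the formula is not satisfiable.

No assignment of truth values to the variables can make all 32 clauses true simultaneously.

The formula is UNSAT (unsatisfiable).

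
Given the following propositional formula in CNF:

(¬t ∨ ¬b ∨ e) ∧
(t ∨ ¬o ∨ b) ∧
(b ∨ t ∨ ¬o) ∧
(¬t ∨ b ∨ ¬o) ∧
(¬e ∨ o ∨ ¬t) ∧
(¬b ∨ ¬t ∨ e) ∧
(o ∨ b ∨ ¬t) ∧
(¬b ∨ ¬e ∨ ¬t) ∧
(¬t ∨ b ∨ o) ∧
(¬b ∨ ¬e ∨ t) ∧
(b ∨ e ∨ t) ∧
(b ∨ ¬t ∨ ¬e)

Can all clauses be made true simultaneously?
Yes

Yes, the formula is satisfiable.

One satisfying assignment is: e=True, t=False, b=False, o=False

Verification: With this assignment, all 12 clauses evaluate to true.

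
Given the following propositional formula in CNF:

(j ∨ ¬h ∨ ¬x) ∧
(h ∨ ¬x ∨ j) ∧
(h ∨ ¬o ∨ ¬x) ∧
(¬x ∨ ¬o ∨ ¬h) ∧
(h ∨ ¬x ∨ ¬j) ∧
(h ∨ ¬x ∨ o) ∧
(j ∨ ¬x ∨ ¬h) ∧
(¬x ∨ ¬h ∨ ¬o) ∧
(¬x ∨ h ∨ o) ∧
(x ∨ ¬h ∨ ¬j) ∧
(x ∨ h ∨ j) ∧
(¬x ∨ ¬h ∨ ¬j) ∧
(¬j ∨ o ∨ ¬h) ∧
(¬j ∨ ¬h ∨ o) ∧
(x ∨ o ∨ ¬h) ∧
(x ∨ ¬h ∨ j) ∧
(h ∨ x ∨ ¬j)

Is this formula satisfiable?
No

No, the formula is not satisfiable.

No assignment of truth values to the variables can make all 17 clauses true simultaneously.

The formula is UNSAT (unsatisfiable).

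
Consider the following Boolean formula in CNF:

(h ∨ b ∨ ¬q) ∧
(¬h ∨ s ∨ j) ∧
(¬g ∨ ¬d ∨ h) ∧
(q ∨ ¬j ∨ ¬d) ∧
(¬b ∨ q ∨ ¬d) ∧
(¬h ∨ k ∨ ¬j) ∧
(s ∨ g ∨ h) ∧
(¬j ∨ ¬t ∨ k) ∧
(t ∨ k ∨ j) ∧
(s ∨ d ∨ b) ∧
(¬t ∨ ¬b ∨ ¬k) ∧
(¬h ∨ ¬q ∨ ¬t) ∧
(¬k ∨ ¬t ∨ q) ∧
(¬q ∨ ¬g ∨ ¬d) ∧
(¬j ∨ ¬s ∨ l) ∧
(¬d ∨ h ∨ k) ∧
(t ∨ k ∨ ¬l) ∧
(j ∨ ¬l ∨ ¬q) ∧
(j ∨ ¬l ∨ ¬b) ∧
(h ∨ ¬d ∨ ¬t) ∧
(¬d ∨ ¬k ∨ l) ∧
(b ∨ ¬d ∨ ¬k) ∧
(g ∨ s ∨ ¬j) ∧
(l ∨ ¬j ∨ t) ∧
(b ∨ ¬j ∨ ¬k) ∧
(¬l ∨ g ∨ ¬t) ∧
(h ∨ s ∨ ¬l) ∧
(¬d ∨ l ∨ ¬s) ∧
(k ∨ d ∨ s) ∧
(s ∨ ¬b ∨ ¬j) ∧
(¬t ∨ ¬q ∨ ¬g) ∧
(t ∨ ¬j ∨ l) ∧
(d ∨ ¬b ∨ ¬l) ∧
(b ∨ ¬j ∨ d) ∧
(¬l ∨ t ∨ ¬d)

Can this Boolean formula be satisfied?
Yes

Yes, the formula is satisfiable.

One satisfying assignment is: j=False, k=False, s=True, q=False, l=False, g=False, t=True, b=False, h=True, d=False

Verification: With this assignment, all 35 clauses evaluate to true.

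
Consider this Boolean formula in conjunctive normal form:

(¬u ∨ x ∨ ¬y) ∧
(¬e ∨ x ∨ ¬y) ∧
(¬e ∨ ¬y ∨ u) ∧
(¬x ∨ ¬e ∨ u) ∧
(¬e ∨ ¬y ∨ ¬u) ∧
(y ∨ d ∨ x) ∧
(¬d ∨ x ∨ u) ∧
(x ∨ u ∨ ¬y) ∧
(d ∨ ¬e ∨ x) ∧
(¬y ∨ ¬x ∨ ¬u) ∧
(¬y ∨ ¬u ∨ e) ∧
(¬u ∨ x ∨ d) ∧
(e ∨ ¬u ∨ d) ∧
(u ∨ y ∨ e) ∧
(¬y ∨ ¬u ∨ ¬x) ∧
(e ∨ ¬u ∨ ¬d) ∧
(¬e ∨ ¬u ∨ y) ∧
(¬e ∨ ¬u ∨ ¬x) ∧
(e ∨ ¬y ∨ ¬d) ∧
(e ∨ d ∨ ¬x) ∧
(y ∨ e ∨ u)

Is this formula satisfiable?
No

No, the formula is not satisfiable.

No assignment of truth values to the variables can make all 21 clauses true simultaneously.

The formula is UNSAT (unsatisfiable).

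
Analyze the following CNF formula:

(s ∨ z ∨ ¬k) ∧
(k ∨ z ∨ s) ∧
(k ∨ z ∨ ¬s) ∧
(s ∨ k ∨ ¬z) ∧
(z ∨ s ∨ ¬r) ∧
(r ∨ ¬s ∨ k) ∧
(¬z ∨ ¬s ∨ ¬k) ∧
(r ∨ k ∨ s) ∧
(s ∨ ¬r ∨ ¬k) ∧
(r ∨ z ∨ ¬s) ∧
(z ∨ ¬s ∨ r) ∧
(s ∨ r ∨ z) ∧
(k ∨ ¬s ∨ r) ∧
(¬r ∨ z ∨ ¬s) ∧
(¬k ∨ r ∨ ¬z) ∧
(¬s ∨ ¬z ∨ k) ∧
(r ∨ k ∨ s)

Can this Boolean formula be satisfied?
No

No, the formula is not satisfiable.

No assignment of truth values to the variables can make all 17 clauses true simultaneously.

The formula is UNSAT (unsatisfiable).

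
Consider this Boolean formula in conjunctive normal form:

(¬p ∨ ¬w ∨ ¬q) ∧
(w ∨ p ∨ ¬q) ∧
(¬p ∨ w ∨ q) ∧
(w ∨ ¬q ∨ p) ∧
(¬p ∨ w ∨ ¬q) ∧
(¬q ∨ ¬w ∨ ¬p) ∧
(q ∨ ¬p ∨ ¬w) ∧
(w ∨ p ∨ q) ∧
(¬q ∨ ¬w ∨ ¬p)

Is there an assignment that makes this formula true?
Yes

Yes, the formula is satisfiable.

One satisfying assignment is: q=True, p=False, w=True

Verification: With this assignment, all 9 clauses evaluate to true.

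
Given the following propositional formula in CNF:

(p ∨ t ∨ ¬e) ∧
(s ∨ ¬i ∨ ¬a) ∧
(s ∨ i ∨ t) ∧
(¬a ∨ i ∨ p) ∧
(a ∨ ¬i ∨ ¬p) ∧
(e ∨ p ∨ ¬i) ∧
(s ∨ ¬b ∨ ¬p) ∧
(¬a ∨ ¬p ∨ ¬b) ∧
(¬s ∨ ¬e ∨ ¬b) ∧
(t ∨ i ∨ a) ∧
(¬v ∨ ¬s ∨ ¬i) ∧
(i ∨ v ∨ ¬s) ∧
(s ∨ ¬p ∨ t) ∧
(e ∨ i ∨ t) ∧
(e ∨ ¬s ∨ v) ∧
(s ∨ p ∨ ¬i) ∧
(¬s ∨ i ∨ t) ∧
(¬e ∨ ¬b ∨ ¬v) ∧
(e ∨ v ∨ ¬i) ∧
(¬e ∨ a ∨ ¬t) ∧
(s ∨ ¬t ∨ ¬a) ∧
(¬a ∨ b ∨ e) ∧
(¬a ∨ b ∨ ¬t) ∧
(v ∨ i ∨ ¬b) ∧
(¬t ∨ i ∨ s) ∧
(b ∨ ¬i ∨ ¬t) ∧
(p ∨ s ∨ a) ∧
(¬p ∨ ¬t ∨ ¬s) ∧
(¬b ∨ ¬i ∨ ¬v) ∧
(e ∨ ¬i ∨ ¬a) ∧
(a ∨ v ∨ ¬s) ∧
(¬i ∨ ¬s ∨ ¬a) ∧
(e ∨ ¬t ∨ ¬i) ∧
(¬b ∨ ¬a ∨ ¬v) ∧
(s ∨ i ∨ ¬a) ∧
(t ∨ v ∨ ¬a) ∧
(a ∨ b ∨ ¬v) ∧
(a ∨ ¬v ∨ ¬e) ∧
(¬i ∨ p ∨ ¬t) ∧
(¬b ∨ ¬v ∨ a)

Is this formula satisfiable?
No

No, the formula is not satisfiable.

No assignment of truth values to the variables can make all 40 clauses true simultaneously.

The formula is UNSAT (unsatisfiable).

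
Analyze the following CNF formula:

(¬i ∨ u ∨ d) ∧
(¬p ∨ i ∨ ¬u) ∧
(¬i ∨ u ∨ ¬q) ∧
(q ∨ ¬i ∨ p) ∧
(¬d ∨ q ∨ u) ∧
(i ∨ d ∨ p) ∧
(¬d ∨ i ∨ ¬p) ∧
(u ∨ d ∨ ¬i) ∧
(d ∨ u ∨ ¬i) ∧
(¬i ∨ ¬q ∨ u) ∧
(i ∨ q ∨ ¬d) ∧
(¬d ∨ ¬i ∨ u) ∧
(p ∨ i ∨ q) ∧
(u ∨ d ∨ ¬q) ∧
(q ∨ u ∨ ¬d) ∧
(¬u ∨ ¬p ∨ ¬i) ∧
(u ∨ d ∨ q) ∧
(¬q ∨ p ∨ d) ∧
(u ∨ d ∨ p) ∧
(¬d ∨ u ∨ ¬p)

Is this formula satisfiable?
Yes

Yes, the formula is satisfiable.

One satisfying assignment is: p=False, d=True, i=False, u=False, q=True

Verification: With this assignment, all 20 clauses evaluate to true.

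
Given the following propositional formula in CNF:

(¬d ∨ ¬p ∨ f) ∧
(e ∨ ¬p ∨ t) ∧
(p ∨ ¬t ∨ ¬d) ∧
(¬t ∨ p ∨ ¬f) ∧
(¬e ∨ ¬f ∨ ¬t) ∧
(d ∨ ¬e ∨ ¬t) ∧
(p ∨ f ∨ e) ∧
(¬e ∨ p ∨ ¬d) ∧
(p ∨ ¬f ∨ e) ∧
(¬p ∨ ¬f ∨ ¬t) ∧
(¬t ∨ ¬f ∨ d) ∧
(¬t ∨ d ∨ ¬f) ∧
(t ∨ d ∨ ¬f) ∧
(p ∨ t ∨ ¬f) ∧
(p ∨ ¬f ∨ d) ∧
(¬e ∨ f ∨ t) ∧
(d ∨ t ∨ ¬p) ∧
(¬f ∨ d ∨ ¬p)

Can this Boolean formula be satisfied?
Yes

Yes, the formula is satisfiable.

One satisfying assignment is: f=False, d=False, e=False, t=True, p=True

Verification: With this assignment, all 18 clauses evaluate to true.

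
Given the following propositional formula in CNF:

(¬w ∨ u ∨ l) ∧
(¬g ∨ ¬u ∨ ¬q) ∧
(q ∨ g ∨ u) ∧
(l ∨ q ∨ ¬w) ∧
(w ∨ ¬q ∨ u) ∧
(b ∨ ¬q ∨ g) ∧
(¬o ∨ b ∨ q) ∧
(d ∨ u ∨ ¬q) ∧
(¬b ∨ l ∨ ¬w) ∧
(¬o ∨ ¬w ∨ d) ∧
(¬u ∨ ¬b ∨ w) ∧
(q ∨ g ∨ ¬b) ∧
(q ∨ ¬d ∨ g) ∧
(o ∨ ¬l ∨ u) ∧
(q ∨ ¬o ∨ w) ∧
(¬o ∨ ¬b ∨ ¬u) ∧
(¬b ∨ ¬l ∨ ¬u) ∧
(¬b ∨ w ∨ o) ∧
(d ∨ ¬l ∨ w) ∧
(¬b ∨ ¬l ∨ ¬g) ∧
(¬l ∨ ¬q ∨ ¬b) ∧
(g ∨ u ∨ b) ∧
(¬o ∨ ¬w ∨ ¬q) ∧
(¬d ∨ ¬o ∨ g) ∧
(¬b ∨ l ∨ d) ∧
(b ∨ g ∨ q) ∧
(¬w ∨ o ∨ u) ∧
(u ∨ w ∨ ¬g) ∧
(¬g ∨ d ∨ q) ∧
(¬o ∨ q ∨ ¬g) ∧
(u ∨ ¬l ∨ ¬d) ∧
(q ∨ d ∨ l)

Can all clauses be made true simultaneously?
Yes

Yes, the formula is satisfiable.

One satisfying assignment is: o=False, g=True, u=True, l=False, q=False, w=False, d=True, b=False

Verification: With this assignment, all 32 clauses evaluate to true.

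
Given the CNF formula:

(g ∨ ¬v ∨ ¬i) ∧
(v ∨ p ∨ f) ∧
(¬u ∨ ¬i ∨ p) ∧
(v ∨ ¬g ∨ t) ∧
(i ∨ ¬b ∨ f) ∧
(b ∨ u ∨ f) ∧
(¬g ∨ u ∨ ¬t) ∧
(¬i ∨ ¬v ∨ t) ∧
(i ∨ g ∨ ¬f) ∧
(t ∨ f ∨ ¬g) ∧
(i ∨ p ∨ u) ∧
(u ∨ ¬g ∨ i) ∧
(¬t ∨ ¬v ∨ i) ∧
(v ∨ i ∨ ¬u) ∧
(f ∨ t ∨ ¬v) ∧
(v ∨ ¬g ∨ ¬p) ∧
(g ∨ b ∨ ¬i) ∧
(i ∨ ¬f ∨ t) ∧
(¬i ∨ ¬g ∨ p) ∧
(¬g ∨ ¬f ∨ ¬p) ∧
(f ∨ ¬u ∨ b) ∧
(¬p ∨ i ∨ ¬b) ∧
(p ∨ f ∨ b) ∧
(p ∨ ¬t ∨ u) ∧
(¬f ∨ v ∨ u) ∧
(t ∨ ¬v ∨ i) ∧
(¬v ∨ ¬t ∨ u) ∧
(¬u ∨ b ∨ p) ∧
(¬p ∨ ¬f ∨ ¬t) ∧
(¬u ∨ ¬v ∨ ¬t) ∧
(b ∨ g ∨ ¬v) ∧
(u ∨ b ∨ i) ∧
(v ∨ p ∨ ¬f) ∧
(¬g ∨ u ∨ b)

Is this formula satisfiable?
Yes

Yes, the formula is satisfiable.

One satisfying assignment is: p=True, b=True, f=False, u=False, g=False, t=True, i=True, v=False

Verification: With this assignment, all 34 clauses evaluate to true.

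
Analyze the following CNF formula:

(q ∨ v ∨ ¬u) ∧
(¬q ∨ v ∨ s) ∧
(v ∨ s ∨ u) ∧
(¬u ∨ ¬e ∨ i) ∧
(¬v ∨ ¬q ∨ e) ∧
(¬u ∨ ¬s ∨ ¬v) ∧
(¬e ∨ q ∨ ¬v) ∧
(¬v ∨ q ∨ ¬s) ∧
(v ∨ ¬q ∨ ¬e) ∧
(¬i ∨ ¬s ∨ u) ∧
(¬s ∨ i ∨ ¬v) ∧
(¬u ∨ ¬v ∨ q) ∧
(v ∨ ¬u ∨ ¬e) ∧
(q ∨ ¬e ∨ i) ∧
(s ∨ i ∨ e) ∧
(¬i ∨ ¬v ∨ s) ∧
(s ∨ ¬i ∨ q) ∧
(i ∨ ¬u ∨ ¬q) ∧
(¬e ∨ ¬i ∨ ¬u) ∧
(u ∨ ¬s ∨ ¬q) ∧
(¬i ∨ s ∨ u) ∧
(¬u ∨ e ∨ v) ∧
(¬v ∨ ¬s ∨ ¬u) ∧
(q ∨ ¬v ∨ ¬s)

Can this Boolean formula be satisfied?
Yes

Yes, the formula is satisfiable.

One satisfying assignment is: i=False, s=True, q=False, u=False, v=False, e=False

Verification: With this assignment, all 24 clauses evaluate to true.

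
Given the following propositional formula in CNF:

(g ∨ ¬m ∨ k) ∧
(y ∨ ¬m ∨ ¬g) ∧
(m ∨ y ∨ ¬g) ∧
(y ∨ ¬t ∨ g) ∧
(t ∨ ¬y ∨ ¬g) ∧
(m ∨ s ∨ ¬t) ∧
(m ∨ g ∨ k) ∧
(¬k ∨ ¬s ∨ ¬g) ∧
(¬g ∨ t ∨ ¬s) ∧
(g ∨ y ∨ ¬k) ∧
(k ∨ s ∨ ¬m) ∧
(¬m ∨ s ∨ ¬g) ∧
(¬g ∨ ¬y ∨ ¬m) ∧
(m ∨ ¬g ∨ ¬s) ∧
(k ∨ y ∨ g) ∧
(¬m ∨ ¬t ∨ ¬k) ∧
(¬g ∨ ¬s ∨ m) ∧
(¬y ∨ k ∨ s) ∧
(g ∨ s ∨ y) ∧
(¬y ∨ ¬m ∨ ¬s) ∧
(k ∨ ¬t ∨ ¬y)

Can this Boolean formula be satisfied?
Yes

Yes, the formula is satisfiable.

One satisfying assignment is: k=True, t=False, g=False, m=False, s=False, y=True

Verification: With this assignment, all 21 clauses evaluate to true.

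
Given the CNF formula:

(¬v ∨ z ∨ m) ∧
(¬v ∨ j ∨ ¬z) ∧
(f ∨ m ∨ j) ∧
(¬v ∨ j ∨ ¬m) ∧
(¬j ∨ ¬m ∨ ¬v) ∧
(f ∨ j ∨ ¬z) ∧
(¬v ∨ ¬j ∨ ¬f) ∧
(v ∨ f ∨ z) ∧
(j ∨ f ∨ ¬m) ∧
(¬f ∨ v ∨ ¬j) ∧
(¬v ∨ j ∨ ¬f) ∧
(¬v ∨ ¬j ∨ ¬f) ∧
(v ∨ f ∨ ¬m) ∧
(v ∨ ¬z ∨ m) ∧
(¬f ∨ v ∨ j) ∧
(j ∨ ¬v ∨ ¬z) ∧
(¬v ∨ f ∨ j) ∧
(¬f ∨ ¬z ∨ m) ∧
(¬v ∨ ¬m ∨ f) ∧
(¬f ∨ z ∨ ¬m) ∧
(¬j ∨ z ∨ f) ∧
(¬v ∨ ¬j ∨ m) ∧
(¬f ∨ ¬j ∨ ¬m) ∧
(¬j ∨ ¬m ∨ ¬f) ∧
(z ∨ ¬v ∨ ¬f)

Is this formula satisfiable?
No

No, the formula is not satisfiable.

No assignment of truth values to the variables can make all 25 clauses true simultaneously.

The formula is UNSAT (unsatisfiable).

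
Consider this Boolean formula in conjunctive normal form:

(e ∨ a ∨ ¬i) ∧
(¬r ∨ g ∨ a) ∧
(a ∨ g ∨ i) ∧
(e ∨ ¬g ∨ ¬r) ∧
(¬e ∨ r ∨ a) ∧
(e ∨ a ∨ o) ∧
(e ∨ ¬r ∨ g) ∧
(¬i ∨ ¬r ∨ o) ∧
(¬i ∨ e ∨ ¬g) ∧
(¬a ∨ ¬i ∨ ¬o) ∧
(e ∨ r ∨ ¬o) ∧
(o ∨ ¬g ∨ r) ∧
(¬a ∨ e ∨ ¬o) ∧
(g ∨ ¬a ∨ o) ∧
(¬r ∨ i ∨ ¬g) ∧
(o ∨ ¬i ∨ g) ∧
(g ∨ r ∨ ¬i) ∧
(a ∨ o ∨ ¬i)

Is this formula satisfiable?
Yes

Yes, the formula is satisfiable.

One satisfying assignment is: r=False, i=False, a=True, e=True, o=True, g=False

Verification: With this assignment, all 18 clauses evaluate to true.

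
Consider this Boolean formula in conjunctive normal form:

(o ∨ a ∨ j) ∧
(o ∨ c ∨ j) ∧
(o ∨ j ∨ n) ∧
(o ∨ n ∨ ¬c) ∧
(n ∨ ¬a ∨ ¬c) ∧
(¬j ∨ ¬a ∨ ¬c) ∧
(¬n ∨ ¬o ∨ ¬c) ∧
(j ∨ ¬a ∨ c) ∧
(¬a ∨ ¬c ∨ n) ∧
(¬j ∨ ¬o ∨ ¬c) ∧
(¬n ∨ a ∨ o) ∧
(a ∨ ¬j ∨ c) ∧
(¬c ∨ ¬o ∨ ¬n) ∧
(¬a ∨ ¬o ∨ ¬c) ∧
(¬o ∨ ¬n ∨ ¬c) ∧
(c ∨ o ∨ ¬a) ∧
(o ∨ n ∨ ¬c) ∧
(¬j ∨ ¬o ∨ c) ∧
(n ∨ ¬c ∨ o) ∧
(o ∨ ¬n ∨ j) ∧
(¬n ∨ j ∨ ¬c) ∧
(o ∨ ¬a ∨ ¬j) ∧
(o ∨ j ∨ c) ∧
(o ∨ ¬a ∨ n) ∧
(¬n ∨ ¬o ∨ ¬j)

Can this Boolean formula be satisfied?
Yes

Yes, the formula is satisfiable.

One satisfying assignment is: c=False, o=True, j=False, n=False, a=False

Verification: With this assignment, all 25 clauses evaluate to true.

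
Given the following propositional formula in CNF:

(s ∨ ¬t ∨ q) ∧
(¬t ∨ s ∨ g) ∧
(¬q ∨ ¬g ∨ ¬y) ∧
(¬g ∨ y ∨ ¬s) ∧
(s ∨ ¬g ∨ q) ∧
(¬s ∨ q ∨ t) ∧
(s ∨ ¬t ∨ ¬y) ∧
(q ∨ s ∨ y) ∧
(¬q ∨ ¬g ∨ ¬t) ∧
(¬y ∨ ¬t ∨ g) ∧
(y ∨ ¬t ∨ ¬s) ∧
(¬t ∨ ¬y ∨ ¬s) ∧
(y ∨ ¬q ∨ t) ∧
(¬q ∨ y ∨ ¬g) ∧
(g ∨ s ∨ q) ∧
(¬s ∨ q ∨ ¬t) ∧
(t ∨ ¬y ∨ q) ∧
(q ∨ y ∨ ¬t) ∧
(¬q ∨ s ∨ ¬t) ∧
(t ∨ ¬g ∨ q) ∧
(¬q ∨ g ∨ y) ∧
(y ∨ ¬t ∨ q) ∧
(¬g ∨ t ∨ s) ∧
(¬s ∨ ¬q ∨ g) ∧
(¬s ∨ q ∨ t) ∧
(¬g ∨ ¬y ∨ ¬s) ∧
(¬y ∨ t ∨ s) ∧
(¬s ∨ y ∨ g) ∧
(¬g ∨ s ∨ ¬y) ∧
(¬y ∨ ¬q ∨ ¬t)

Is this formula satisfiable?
No

No, the formula is not satisfiable.

No assignment of truth values to the variables can make all 30 clauses true simultaneously.

The formula is UNSAT (unsatisfiable).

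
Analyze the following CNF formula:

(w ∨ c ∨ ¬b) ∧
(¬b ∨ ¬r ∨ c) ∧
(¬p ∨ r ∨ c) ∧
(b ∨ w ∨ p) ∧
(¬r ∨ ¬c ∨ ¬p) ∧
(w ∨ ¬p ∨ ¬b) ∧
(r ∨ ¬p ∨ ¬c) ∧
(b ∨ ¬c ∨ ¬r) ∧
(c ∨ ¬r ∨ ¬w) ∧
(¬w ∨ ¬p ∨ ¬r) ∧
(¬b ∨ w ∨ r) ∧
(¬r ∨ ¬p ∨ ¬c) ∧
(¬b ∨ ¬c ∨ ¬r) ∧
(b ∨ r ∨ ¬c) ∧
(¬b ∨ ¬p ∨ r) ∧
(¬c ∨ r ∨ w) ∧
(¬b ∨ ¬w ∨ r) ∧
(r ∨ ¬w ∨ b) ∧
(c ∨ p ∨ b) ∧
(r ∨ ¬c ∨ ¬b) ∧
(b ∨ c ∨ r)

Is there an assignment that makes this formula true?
Yes

Yes, the formula is satisfiable.

One satisfying assignment is: b=False, p=True, r=True, c=False, w=False

Verification: With this assignment, all 21 clauses evaluate to true.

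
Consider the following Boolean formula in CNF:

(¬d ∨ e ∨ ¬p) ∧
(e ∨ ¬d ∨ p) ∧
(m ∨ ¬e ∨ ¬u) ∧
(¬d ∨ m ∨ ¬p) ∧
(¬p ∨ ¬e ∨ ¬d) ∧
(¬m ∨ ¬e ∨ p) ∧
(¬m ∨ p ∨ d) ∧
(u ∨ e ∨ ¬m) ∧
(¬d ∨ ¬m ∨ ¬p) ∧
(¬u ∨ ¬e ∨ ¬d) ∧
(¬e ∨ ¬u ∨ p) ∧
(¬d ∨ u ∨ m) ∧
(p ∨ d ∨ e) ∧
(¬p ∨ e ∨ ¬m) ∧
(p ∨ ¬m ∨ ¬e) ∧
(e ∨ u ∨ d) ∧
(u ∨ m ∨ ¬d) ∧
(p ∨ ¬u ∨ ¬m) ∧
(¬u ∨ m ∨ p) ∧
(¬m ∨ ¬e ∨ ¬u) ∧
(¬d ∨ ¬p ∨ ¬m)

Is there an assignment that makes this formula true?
Yes

Yes, the formula is satisfiable.

One satisfying assignment is: e=True, u=False, d=False, m=False, p=False

Verification: With this assignment, all 21 clauses evaluate to true.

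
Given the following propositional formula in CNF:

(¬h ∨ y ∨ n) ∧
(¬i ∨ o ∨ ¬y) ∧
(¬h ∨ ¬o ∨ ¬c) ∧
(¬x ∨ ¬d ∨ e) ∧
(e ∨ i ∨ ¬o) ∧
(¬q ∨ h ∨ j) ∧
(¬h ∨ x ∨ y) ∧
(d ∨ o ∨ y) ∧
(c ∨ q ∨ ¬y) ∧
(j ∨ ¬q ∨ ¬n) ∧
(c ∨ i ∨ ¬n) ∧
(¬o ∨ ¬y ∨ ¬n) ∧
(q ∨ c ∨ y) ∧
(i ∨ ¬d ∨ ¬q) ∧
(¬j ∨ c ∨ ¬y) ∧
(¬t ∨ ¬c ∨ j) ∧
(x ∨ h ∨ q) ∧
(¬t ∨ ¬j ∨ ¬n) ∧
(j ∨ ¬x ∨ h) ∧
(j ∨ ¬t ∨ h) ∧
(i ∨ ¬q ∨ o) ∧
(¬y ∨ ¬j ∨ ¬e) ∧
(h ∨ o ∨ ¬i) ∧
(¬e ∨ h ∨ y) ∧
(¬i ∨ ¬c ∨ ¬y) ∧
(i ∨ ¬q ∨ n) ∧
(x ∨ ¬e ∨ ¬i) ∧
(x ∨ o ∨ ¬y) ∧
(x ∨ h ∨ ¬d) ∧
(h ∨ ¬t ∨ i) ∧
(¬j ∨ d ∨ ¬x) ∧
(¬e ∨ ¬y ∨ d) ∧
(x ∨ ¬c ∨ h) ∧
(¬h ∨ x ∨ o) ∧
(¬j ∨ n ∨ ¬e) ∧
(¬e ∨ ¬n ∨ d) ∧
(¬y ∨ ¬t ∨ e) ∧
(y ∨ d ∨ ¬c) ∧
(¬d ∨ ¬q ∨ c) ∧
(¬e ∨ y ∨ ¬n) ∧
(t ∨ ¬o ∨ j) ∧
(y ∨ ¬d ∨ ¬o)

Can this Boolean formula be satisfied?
Yes

Yes, the formula is satisfiable.

One satisfying assignment is: c=True, x=True, i=False, y=True, j=False, o=False, d=False, q=False, h=True, e=False, n=False, t=False

Verification: With this assignment, all 42 clauses evaluate to true.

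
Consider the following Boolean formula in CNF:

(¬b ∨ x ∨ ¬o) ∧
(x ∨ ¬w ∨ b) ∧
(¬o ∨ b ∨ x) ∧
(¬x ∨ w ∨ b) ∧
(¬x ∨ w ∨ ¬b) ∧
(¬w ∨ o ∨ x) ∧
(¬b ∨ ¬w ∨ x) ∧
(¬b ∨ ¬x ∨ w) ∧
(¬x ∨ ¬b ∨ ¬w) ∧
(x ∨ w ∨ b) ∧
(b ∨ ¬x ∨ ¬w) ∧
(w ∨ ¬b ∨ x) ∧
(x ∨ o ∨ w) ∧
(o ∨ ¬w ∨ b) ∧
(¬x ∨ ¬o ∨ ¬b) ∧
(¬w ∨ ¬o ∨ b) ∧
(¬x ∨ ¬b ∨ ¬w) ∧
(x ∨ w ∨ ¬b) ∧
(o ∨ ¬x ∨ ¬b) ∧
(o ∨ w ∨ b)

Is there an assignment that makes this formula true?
No

No, the formula is not satisfiable.

No assignment of truth values to the variables can make all 20 clauses true simultaneously.

The formula is UNSAT (unsatisfiable).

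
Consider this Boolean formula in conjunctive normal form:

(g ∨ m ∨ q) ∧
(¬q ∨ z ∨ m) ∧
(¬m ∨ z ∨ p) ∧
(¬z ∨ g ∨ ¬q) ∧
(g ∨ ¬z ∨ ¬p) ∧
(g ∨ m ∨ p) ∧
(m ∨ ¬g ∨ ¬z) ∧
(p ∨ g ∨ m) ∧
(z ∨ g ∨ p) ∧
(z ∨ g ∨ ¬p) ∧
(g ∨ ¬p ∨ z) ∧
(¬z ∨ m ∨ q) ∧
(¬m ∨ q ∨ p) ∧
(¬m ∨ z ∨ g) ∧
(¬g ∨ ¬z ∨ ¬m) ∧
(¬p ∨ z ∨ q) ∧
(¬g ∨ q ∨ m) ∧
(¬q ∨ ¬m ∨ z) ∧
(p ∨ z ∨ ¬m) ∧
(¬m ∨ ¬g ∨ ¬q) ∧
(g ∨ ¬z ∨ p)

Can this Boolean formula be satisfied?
No

No, the formula is not satisfiable.

No assignment of truth values to the variables can make all 21 clauses true simultaneously.

The formula is UNSAT (unsatisfiable).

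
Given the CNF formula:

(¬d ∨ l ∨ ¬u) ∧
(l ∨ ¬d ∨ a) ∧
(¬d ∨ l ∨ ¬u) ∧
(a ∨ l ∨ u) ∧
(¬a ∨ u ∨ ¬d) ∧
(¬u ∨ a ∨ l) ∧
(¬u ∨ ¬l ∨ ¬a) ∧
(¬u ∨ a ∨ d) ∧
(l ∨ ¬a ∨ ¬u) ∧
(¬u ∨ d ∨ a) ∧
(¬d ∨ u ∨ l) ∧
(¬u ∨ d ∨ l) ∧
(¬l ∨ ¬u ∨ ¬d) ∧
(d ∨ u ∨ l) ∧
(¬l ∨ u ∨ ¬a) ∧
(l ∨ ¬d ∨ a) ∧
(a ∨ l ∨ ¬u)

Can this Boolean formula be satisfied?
Yes

Yes, the formula is satisfiable.

One satisfying assignment is: u=False, l=True, d=False, a=False

Verification: With this assignment, all 17 clauses evaluate to true.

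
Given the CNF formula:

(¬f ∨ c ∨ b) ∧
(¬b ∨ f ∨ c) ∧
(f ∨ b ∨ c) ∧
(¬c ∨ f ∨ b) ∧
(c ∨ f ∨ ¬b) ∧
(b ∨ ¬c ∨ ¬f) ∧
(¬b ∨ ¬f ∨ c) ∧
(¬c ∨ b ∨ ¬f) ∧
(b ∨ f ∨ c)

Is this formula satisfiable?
Yes

Yes, the formula is satisfiable.

One satisfying assignment is: f=False, c=True, b=True

Verification: With this assignment, all 9 clauses evaluate to true.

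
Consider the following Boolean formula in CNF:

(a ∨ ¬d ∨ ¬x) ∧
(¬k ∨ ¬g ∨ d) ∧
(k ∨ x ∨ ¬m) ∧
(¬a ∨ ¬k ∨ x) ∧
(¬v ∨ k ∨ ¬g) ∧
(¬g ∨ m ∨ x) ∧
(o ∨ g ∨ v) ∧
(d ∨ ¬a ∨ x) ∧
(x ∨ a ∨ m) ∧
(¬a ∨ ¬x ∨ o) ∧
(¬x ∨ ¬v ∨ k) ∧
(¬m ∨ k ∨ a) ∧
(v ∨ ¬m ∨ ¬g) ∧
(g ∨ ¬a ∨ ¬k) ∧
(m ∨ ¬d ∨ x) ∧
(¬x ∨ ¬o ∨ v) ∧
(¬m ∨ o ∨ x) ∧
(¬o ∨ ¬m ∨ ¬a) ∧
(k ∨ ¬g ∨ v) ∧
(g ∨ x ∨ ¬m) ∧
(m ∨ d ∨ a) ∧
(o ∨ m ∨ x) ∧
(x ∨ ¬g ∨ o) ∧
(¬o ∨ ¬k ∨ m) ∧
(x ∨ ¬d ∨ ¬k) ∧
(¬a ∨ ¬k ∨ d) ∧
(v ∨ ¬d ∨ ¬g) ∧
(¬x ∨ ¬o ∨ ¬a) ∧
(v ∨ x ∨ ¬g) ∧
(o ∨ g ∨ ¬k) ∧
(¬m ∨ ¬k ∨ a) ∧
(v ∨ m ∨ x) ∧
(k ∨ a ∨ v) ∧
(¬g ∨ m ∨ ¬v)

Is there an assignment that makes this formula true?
No

No, the formula is not satisfiable.

No assignment of truth values to the variables can make all 34 clauses true simultaneously.

The formula is UNSAT (unsatisfiable).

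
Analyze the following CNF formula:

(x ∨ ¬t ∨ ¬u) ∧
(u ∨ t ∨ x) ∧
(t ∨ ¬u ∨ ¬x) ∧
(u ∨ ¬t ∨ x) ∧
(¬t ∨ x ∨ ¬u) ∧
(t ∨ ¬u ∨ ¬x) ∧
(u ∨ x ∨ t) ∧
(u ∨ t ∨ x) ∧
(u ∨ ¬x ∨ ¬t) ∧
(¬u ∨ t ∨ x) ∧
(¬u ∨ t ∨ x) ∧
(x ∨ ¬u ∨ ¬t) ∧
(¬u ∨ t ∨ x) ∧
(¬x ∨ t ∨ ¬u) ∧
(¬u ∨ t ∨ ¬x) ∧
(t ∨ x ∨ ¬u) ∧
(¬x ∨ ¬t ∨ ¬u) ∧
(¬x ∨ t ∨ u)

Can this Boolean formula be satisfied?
No

No, the formula is not satisfiable.

No assignment of truth values to the variables can make all 18 clauses true simultaneously.

The formula is UNSAT (unsatisfiable).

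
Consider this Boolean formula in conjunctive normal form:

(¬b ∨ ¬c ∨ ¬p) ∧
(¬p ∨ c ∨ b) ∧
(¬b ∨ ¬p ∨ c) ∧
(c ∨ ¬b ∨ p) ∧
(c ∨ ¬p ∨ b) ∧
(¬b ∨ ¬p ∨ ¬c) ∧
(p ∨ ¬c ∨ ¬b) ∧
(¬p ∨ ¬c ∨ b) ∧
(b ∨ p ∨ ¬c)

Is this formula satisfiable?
Yes

Yes, the formula is satisfiable.

One satisfying assignment is: c=False, b=False, p=False

Verification: With this assignment, all 9 clauses evaluate to true.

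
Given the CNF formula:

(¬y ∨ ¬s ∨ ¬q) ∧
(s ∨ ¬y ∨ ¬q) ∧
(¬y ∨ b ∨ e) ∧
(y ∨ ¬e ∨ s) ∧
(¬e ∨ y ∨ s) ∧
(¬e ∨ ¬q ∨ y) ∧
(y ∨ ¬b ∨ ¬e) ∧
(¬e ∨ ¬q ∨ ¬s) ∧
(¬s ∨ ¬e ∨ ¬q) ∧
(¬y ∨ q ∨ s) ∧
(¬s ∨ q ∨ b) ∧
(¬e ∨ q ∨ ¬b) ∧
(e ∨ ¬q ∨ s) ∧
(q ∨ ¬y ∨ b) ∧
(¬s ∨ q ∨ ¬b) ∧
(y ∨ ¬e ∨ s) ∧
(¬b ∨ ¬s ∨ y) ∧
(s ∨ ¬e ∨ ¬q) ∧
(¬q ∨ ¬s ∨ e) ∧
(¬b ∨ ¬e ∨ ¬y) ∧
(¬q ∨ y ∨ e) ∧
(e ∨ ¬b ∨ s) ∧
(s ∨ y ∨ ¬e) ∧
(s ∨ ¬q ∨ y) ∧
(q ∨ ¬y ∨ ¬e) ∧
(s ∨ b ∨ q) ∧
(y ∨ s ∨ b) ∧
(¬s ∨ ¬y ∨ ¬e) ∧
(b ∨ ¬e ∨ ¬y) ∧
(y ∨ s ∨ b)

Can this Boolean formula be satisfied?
No

No, the formula is not satisfiable.

No assignment of truth values to the variables can make all 30 clauses true simultaneously.

The formula is UNSAT (unsatisfiable).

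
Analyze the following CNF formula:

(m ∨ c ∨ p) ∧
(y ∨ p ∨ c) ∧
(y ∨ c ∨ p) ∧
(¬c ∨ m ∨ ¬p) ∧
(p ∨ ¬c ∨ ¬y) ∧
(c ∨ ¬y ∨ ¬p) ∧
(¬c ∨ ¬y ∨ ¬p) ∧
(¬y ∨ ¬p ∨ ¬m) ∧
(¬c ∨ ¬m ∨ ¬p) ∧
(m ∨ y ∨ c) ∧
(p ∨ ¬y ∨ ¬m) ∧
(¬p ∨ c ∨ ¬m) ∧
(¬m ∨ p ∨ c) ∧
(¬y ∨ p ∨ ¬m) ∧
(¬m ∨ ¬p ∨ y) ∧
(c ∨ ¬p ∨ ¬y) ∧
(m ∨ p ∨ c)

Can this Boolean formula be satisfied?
Yes

Yes, the formula is satisfiable.

One satisfying assignment is: c=True, m=False, y=False, p=False

Verification: With this assignment, all 17 clauses evaluate to true.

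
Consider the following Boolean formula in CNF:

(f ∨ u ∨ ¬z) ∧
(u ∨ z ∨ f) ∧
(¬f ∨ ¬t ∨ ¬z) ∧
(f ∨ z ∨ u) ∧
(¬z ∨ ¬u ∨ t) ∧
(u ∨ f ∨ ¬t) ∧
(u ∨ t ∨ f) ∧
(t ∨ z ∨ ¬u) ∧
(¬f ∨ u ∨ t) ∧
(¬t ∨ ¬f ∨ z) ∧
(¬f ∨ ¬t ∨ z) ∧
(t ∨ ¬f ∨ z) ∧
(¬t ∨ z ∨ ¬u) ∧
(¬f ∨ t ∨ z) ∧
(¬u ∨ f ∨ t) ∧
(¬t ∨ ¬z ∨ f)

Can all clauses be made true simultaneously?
No

No, the formula is not satisfiable.

No assignment of truth values to the variables can make all 16 clauses true simultaneously.

The formula is UNSAT (unsatisfiable).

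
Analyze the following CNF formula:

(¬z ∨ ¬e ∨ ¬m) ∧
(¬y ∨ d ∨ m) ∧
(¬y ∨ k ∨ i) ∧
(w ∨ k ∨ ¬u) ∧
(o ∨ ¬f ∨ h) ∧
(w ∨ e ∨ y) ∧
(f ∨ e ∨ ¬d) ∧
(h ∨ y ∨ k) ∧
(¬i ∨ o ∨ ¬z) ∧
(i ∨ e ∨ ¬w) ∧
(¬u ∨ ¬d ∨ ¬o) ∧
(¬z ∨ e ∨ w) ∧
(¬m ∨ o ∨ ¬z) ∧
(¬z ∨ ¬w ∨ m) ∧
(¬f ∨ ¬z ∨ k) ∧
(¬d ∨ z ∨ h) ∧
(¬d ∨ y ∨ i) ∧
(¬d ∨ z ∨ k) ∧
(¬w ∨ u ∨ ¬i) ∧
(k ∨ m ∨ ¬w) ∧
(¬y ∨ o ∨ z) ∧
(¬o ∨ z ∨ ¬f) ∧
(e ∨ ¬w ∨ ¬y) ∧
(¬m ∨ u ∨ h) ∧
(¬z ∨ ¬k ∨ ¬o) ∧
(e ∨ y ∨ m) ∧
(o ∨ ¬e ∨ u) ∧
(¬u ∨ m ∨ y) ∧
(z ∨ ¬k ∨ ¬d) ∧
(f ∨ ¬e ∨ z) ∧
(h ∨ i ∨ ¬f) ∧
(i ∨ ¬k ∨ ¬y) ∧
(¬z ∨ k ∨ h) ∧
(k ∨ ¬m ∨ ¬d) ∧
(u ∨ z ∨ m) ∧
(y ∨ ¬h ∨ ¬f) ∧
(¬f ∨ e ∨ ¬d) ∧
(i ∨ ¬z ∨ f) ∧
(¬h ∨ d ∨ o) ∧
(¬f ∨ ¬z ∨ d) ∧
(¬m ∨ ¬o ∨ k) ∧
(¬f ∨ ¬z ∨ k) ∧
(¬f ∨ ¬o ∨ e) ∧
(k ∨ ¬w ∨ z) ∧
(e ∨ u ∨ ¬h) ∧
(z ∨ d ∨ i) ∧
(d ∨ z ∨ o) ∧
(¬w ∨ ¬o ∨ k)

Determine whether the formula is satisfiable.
Yes

Yes, the formula is satisfiable.

One satisfying assignment is: m=True, u=True, y=False, k=True, d=False, h=True, z=False, o=True, e=False, w=True, i=True, f=False

Verification: With this assignment, all 48 clauses evaluate to true.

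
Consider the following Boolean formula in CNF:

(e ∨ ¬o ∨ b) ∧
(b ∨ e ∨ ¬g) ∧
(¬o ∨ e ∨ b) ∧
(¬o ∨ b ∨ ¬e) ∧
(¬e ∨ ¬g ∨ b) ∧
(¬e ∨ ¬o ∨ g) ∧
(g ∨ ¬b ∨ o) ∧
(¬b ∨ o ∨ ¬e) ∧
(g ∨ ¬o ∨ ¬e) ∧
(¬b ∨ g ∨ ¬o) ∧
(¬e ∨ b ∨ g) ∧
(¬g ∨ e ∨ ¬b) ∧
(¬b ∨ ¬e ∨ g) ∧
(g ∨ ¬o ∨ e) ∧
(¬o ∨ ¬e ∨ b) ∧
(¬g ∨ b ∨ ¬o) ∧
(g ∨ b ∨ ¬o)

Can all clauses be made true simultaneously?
Yes

Yes, the formula is satisfiable.

One satisfying assignment is: e=False, b=False, o=False, g=False

Verification: With this assignment, all 17 clauses evaluate to true.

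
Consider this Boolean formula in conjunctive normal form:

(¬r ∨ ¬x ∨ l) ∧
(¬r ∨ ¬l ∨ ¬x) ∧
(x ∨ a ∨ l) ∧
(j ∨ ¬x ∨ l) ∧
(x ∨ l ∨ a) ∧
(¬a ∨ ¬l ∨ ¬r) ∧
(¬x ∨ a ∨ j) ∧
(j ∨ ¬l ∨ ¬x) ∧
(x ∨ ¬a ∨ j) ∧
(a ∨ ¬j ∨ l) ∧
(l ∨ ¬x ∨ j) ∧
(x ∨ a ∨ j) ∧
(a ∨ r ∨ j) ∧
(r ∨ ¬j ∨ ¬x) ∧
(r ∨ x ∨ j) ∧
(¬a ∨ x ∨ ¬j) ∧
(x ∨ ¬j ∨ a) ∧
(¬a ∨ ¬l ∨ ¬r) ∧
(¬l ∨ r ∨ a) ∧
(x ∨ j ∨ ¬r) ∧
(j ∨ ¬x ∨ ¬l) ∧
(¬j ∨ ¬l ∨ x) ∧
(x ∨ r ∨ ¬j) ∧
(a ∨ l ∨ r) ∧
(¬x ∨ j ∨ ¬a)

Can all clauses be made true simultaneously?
No

No, the formula is not satisfiable.

No assignment of truth values to the variables can make all 25 clauses true simultaneously.

The formula is UNSAT (unsatisfiable).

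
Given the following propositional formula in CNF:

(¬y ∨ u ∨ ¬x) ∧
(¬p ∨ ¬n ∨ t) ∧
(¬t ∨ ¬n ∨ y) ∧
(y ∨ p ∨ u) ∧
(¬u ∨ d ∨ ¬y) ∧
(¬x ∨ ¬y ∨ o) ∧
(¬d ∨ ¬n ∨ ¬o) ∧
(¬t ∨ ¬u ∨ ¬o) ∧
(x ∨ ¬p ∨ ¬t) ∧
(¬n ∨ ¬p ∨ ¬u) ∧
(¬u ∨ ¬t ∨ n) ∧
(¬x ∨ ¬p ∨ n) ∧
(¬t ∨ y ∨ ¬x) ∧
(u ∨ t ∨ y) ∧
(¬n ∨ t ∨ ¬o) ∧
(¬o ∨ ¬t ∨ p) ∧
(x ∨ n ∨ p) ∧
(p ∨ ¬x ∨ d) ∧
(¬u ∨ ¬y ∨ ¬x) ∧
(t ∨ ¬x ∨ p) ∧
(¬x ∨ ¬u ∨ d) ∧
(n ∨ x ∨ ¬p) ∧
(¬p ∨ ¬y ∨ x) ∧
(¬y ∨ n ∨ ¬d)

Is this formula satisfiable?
Yes

Yes, the formula is satisfiable.

One satisfying assignment is: u=True, p=False, y=False, d=False, t=False, n=True, x=False, o=False

Verification: With this assignment, all 24 clauses evaluate to true.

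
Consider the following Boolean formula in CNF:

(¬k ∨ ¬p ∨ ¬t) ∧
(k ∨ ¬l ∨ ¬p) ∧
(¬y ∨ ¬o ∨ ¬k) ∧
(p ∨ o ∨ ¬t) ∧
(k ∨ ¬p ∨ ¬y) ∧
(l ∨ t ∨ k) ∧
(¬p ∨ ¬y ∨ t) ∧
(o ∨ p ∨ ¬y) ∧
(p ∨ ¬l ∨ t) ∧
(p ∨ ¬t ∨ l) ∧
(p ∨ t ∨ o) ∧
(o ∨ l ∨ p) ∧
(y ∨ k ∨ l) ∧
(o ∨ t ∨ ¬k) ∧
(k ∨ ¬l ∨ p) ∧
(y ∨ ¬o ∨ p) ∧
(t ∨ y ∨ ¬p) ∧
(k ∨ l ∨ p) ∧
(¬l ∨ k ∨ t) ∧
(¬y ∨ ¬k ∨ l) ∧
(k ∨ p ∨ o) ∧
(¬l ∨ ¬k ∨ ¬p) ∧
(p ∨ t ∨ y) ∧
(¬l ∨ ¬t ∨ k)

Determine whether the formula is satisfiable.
No

No, the formula is not satisfiable.

No assignment of truth values to the variables can make all 24 clauses true simultaneously.

The formula is UNSAT (unsatisfiable).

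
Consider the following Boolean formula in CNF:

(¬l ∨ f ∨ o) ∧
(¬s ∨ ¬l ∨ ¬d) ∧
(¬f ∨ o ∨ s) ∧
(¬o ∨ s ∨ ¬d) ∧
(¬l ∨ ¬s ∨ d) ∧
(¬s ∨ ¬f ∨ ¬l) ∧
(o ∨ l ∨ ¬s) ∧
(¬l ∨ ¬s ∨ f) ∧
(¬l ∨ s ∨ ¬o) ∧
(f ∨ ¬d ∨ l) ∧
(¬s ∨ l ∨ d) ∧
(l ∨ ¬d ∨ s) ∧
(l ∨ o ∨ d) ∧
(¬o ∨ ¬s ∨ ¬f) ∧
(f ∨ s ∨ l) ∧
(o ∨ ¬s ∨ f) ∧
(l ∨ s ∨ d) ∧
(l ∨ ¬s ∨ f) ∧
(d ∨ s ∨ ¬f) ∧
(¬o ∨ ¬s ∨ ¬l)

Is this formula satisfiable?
No

No, the formula is not satisfiable.

No assignment of truth values to the variables can make all 20 clauses true simultaneously.

The formula is UNSAT (unsatisfiable).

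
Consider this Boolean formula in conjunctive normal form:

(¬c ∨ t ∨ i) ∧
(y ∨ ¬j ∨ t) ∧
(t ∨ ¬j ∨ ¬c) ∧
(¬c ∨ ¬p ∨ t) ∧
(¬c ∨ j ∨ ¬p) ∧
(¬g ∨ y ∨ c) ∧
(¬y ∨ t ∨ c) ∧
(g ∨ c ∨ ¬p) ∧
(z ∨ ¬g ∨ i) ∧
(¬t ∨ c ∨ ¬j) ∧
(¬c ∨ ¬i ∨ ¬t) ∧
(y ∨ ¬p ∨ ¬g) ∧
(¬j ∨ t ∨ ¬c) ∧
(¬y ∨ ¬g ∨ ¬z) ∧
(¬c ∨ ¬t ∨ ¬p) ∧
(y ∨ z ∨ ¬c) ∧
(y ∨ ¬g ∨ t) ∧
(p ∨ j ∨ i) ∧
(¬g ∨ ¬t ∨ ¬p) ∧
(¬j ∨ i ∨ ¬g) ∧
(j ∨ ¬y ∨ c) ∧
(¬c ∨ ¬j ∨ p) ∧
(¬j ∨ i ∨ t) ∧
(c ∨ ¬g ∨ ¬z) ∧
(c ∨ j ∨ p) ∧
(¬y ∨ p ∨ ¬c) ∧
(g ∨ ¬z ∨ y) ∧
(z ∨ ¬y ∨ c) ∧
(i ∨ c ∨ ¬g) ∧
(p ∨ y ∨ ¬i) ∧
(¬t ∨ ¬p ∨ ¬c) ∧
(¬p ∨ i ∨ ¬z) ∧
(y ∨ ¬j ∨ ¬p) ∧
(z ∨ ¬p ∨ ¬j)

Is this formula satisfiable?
No

No, the formula is not satisfiable.

No assignment of truth values to the variables can make all 34 clauses true simultaneously.

The formula is UNSAT (unsatisfiable).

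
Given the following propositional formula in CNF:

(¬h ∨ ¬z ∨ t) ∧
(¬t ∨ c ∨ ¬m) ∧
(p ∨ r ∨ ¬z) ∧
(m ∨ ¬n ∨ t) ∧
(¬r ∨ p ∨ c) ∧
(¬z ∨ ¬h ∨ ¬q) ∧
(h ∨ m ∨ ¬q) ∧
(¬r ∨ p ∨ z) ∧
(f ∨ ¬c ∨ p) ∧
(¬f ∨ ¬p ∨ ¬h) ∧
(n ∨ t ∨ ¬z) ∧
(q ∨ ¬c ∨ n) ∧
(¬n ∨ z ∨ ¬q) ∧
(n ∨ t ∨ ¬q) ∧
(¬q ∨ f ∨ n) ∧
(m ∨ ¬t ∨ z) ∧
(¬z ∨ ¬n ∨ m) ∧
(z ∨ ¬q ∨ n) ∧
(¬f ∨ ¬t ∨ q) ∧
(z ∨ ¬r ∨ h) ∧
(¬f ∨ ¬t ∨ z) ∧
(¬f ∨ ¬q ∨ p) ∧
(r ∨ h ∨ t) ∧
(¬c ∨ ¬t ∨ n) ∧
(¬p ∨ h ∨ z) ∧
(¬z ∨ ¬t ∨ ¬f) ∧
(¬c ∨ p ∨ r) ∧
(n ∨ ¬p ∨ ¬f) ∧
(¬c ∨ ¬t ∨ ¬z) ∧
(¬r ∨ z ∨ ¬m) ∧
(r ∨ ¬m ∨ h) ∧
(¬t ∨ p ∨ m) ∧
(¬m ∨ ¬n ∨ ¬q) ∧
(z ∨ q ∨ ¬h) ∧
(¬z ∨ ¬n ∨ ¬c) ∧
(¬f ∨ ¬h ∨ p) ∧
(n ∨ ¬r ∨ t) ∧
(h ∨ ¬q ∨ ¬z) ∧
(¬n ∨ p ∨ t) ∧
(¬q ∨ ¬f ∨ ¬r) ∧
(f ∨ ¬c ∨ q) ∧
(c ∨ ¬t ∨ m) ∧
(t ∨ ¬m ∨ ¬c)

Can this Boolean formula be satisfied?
Yes

Yes, the formula is satisfiable.

One satisfying assignment is: h=False, c=False, r=True, t=False, p=True, z=True, m=True, f=False, n=True, q=False

Verification: With this assignment, all 43 clauses evaluate to true.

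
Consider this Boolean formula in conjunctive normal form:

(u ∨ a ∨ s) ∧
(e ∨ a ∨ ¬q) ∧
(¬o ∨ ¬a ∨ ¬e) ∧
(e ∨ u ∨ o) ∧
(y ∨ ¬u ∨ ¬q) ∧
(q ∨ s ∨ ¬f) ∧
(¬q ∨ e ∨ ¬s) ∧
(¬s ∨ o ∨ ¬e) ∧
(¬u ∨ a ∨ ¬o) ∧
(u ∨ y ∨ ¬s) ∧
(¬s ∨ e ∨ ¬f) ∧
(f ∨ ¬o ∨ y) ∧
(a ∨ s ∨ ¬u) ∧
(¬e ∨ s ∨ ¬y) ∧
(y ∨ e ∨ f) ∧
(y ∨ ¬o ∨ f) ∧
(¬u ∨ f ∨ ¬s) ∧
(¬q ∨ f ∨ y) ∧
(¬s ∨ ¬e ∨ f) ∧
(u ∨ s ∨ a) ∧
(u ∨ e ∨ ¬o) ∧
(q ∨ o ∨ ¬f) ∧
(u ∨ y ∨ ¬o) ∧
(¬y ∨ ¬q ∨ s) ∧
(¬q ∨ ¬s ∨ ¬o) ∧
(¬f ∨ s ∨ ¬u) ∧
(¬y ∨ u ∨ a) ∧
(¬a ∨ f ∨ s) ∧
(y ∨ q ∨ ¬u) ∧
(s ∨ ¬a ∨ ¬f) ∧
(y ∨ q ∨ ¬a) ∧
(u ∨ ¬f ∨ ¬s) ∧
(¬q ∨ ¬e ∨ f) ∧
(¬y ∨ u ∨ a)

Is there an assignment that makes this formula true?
No

No, the formula is not satisfiable.

No assignment of truth values to the variables can make all 34 clauses true simultaneously.

The formula is UNSAT (unsatisfiable).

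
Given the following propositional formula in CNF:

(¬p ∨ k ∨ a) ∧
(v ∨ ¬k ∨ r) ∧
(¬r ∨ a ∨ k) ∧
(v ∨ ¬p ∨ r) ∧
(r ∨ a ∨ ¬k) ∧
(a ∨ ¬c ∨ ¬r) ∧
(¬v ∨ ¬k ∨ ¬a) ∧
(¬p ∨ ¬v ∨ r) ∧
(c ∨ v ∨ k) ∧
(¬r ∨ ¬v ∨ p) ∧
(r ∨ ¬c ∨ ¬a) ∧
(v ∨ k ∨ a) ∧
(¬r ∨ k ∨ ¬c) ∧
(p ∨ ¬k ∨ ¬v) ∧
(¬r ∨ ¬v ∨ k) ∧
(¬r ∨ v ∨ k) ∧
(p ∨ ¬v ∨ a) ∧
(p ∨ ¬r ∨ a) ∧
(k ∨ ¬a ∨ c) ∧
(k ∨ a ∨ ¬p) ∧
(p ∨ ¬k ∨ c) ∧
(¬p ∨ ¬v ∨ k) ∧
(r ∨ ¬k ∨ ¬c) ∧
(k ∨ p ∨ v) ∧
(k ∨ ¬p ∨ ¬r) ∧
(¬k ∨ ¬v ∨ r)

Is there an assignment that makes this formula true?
Yes

Yes, the formula is satisfiable.

One satisfying assignment is: p=True, k=True, c=False, v=True, r=True, a=False

Verification: With this assignment, all 26 clauses evaluate to true.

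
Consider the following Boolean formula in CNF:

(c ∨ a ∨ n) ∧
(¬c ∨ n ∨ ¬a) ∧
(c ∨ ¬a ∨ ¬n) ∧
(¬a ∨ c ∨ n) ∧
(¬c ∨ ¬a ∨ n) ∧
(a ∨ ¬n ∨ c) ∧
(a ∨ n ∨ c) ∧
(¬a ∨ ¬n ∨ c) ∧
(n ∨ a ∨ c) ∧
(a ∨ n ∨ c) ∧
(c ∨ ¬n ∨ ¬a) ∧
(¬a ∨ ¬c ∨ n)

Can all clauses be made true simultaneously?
Yes

Yes, the formula is satisfiable.

One satisfying assignment is: a=False, n=False, c=True

Verification: With this assignment, all 12 clauses evaluate to true.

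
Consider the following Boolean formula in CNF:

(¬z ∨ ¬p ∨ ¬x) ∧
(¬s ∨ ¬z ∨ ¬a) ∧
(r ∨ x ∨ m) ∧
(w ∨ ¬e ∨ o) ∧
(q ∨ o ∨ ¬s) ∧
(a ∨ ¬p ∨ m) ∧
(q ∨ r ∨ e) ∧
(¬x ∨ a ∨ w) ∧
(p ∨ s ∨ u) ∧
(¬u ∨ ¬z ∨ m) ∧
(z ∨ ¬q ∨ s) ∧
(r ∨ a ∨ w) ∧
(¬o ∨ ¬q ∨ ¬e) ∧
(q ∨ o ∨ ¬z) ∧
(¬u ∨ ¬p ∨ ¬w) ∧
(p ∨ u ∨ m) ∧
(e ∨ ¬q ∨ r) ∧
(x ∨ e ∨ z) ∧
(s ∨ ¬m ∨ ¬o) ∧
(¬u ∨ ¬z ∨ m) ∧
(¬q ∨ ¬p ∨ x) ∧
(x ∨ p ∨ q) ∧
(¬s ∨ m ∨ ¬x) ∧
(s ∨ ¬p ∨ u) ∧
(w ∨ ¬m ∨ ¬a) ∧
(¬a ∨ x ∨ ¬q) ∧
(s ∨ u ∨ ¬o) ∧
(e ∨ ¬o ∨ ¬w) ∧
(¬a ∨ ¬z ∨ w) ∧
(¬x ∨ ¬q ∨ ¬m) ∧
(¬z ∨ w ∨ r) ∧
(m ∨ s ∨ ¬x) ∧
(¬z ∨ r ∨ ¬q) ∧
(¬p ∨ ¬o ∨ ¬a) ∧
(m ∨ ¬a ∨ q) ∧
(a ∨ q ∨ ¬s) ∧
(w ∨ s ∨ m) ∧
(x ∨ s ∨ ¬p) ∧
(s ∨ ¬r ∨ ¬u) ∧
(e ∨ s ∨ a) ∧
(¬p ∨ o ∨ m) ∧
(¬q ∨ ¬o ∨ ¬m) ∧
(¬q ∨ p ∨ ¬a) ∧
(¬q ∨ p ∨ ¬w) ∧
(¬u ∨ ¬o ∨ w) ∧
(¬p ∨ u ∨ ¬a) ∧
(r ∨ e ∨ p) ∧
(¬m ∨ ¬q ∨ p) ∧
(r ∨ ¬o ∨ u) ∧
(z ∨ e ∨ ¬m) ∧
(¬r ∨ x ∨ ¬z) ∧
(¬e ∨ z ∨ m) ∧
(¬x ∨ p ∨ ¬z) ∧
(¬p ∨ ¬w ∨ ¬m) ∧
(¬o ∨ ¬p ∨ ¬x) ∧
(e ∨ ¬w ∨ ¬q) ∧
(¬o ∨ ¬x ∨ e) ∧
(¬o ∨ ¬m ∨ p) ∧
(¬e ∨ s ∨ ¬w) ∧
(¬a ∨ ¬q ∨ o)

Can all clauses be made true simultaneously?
No

No, the formula is not satisfiable.

No assignment of truth values to the variables can make all 60 clauses true simultaneously.

The formula is UNSAT (unsatisfiable).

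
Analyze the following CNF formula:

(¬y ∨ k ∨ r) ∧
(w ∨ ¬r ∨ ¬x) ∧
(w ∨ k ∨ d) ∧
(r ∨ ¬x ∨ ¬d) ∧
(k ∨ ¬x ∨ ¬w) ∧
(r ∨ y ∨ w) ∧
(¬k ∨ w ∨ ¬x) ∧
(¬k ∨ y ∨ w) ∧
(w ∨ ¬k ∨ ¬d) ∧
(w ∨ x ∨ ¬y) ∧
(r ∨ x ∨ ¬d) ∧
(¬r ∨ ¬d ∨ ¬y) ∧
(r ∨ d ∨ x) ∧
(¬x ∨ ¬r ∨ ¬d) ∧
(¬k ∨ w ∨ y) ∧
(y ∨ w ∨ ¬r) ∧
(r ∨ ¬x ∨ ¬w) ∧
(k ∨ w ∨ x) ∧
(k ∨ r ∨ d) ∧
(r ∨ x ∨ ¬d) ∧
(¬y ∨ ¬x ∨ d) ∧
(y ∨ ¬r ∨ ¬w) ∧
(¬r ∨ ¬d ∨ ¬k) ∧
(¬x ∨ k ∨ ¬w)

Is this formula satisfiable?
Yes

Yes, the formula is satisfiable.

One satisfying assignment is: d=False, w=True, k=False, r=True, y=True, x=False

Verification: With this assignment, all 24 clauses evaluate to true.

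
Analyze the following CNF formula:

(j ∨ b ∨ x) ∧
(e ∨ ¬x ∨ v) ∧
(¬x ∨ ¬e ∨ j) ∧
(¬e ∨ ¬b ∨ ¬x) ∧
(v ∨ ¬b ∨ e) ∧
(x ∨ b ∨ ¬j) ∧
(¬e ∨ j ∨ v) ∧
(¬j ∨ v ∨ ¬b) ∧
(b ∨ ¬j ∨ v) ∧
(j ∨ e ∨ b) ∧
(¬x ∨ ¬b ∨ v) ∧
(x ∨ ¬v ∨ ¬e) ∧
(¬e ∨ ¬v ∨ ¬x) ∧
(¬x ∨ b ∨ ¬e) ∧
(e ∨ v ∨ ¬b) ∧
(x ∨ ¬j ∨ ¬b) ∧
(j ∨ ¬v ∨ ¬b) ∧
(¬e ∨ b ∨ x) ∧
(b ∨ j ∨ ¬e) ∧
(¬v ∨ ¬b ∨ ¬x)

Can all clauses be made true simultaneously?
Yes

Yes, the formula is satisfiable.

One satisfying assignment is: b=False, e=False, x=True, j=True, v=True

Verification: With this assignment, all 20 clauses evaluate to true.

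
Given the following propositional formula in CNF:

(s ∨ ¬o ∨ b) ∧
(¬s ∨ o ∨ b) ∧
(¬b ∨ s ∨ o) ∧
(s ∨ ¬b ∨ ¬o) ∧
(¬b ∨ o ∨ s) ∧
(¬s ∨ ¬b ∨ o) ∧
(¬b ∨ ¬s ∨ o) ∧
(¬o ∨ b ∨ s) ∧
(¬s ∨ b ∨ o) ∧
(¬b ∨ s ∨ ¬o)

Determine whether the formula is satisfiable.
Yes

Yes, the formula is satisfiable.

One satisfying assignment is: o=False, b=False, s=False

Verification: With this assignment, all 10 clauses evaluate to true.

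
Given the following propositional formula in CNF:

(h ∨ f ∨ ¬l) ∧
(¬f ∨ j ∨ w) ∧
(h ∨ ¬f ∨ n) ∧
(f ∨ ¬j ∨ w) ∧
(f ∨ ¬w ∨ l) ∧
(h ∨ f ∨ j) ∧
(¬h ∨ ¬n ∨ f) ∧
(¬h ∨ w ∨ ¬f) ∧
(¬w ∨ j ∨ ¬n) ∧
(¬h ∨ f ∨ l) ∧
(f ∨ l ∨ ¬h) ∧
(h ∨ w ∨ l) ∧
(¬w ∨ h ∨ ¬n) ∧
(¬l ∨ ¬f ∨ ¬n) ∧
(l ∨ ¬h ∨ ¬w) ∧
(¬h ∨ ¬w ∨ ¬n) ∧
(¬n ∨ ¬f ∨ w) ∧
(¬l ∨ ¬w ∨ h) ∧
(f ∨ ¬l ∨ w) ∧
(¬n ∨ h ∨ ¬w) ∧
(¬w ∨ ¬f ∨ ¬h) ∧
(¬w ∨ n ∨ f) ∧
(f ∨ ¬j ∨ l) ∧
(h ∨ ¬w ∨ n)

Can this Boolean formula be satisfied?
No

No, the formula is not satisfiable.

No assignment of truth values to the variables can make all 24 clauses true simultaneously.

The formula is UNSAT (unsatisfiable).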